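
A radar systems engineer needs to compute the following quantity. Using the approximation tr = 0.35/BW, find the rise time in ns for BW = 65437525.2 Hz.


Rise time from bandwidth relationship:
tr = 0.35 / BW
   = 0.35 / 65437525.2
   = 5.348613031e-09 s
   = 5.3486 ns

5.3486 ns


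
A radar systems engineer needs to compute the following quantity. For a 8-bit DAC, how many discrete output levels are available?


Number of quantization levels = 2^N
= 2^8
= 256

256


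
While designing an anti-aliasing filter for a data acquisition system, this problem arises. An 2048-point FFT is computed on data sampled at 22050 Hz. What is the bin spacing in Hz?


DFT frequency resolution:
df = fs / N
   = 22050 / 2048
   = 10.7666 Hz

10.7666 Hz


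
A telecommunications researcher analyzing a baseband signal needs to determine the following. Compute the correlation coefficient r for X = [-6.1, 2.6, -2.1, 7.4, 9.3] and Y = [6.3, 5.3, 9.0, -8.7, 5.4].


Pearson correlation coefficient (population):
r = cov(X,Y) / (std(X) * std(Y))
Mean X = 2.22, Mean Y = 3.46
Cov(X,Y) = -19.2232
Std(X) = 5.744354, Std(Y) = 6.225303
r = -0.5376

-0.5376


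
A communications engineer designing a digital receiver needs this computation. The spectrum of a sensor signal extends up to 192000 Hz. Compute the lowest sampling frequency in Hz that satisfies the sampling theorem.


The Nyquist rate is twice the maximum frequency component.
fs_min = 2 * fmax
      = 2 * 192000
      = 384000 Hz

384000


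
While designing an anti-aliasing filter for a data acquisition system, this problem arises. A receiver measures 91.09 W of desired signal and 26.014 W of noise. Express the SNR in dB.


SNR in decibels:
SNR = 10 * log10(Ps / Pn)
    = 10 * log10(91.09 / 26.014)
    = 10 * log10(3.5016)
    = 10 * 0.5443
    = 5.44 dB

5.44 dB


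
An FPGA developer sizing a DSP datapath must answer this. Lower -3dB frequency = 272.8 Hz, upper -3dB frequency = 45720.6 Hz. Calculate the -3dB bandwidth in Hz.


Bandwidth is the difference of -3dB frequencies:
BW = f_high - f_low
   = 45720.6 - 272.8
   = 45447.8 Hz

45447.8 Hz


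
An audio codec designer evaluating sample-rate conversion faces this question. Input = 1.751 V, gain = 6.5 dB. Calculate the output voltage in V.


Output voltage from dB gain:
V_out = V_in * 10^(gain_dB / 20)
      = 1.751 * 10^(6.5 / 20)
      = 1.751 * 2.113489
      = 3.7007 V

3.7007 V


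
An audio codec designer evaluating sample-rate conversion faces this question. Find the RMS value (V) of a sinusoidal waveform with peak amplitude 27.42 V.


RMS voltage for a sinusoidal waveform:
V_rms = V_peak / sqrt(2)
      = 27.42 / 1.414214
      = 19.389 V

19.389 V


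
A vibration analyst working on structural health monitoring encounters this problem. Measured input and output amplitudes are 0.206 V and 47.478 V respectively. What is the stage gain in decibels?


Voltage gain in dB:
G = 20 * log10(Vout / Vin)
  = 20 * log10(47.478 / 0.206)
  = 20 * log10(230.475728)
  = 20 * 2.362625
  = 47.25 dB

47.25 dB


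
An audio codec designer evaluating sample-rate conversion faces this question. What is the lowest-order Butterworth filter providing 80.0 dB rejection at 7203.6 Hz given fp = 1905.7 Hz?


Butterworth filter order formula:
n = log10(10^(A/10) - 1) / (2 * log10(f_stop/f_pass))
10^(80.0/10) - 1 = 99999999.0
f_stop/f_pass = 7203.6 / 1905.7 = 3.78
n = 6.9265 -> ceil = 7

7


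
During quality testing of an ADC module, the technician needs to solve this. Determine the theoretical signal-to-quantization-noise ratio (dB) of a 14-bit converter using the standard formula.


Theoretical SNR for a full-scale sinusoid:
SNR = 6.02 * N + 1.76
    = 6.02 * 14 + 1.76
    = 84.28 + 1.76
    = 86.04 dB

86.04 dB


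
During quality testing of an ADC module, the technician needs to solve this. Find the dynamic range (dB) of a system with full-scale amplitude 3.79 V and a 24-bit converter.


Dynamic range from full-scale to LSB:
V_min = V_max / 2^bits = 3.79 / 2^24
DR = 20 * log10(V_max / V_min)
   = 20 * log10(2^24)
   = 20 * 24 * log10(2)
   = 144.49 dB

144.49 dB


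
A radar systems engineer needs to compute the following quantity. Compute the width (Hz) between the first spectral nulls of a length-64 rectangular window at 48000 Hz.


Main lobe width for a rectangular window:
Width = 2 * fs / N
      = 2 * 48000 / 64
      = 96000 / 64
      = 1500.0 Hz

1500.0 Hz


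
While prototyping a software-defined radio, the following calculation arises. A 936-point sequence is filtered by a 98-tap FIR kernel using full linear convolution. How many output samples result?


Linear convolution output length:
L = N + M - 1
  = 936 + 98 - 1
  = 1033 samples

1033


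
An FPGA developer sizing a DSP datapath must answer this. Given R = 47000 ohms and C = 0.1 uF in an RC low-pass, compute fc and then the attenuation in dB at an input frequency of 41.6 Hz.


Step 1 — cutoff frequency:
fc = 1 / (2*pi*R*C)
C = 0.1 uF = 1e-07 F
fc = 1 / (2*pi*47000*1e-07)
   = 33.8628 Hz

Step 2 — magnitude at f = 41.6 Hz:
|H(f)| = 1 / sqrt(1 + (f/fc)^2)
f/fc = 41.6 / 33.8628 = 1.228487
|H| = 1 / sqrt(1 + 1.50918) = 0.6312975
|H|_dB = 20*log10(0.6312975) = -4.0 dB

fc = 33.8628 Hz; |H(41.6 Hz)| = -4.0 dB


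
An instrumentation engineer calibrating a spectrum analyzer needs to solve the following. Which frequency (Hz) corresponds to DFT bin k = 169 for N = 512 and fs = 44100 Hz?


Frequency of DFT bin k:
f_k = k * fs / N
    = 169 * 44100 / 512
    = 7452900 / 512
    = 14556.445 Hz

14556.445 Hz


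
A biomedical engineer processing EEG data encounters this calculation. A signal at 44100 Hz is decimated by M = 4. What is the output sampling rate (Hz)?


Decimation reduces the sample rate:
fs_out = fs_in / M
       = 44100 / 4
       = 11025.0 Hz

11025.0 Hz


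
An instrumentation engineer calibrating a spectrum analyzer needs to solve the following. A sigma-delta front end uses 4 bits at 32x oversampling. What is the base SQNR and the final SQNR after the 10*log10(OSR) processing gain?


Step 1 — baseline SQNR at Nyquist:
SQNR_base = 6.02*N + 1.76
          = 6.02*4 + 1.76
          = 25.84 dB

Step 2 — oversampling processing gain:
G = 10*log10(OSR) = 10*log10(32) = 15.05 dB

Step 3 — total:
SQNR_total = 25.84 + 15.05 = 40.89 dB

Base SQNR = 25.84 dB; oversampled SQNR = 40.89 dB


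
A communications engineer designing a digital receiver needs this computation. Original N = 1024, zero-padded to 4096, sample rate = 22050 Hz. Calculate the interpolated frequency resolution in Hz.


Frequency resolution after zero-padding:
N_padded = 1024 * 4 = 4096
df = fs / N_padded
   = 22050 / 4096
   = 5.3833 Hz

5.3833 Hz


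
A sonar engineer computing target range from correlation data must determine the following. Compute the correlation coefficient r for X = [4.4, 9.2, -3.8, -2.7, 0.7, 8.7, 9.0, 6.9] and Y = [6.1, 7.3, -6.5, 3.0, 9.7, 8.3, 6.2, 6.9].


Pearson correlation coefficient (population):
r = cov(X,Y) / (std(X) * std(Y))
Mean X = 4.05, Mean Y = 5.125
Cov(X,Y) = 15.87
Std(X) = 4.991242, Std(Y) = 4.752039
r = 0.6691

0.6691


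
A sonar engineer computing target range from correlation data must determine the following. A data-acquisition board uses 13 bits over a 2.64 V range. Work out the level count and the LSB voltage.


Step 1 — number of quantization levels:
L = 2^N = 2^13 = 8192

Step 2 — LSB step size:
delta = Vfs / L
      = 2.64 / 8192
      = 0.00032227 V

Levels = 8192; step size = 0.00032227 V


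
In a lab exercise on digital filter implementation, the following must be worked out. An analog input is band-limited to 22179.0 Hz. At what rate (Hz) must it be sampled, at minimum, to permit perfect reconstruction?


The Nyquist rate is twice the maximum frequency component.
fs_min = 2 * fmax
      = 2 * 22179.0
      = 44358.0 Hz

44358.0


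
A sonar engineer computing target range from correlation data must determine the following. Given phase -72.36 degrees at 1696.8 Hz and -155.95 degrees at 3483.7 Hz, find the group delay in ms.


Group delay from phase difference:
tau = -d(phi)/d(omega)
d(phi) = -83.59 deg = -1.458921 rad
d(omega) = 2*pi*(3483.7 - 1696.8) = 11227.4238 rad/s
tau = -(-1.458921) / 11227.4238
    = 0.1299 ms

0.1299 ms


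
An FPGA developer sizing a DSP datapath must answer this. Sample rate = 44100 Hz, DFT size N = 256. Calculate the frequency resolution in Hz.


DFT frequency resolution:
df = fs / N
   = 44100 / 256
   = 172.2656 Hz

172.2656 Hz


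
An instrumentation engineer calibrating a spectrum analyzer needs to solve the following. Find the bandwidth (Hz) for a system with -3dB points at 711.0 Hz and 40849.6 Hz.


Bandwidth is the difference of -3dB frequencies:
BW = f_high - f_low
   = 40849.6 - 711.0
   = 40138.6 Hz

40138.6 Hz


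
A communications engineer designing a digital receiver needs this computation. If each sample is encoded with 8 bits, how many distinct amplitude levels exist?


Number of quantization levels = 2^N
= 2^8
= 256

256


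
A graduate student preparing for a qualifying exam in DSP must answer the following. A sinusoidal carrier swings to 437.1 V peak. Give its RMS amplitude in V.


RMS voltage for a sinusoidal waveform:
V_rms = V_peak / sqrt(2)
      = 437.1 / 1.414214
      = 309.076 V

309.076 V


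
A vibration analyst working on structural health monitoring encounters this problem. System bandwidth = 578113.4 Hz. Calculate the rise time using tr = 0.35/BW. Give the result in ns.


Rise time from bandwidth relationship:
tr = 0.35 / BW
   = 0.35 / 578113.4
   = 6.05417553e-07 s
   = 605.4176 ns

605.4176 ns


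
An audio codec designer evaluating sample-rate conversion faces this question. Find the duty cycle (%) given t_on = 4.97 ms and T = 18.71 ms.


Duty cycle as a percentage:
DC = (t_on / T) * 100
   = (4.97 / 18.71) * 100
   = 0.265633 * 100
   = 26.56 %

26.56 %


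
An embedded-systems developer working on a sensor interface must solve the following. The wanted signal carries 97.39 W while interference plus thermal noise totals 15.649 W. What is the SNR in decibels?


SNR in decibels:
SNR = 10 * log10(Ps / Pn)
    = 10 * log10(97.39 / 15.649)
    = 10 * log10(6.2234)
    = 10 * 0.794
    = 7.94 dB

7.94 dB


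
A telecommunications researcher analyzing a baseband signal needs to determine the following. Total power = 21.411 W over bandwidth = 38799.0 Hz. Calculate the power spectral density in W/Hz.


Power spectral density:
PSD = P / BW
    = 21.411 / 38799.0
    = 0.00055184 W/Hz

0.00055184 W/Hz


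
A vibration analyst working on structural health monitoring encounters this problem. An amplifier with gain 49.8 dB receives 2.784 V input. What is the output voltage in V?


Output voltage from dB gain:
V_out = V_in * 10^(gain_dB / 20)
      = 2.784 * 10^(49.8 / 20)
      = 2.784 * 309.029543
      = 860.3382 V

860.3382 V


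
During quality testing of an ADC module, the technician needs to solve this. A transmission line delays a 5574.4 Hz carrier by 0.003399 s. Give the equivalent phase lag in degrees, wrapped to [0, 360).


Phase shift from frequency and time delay:
phi = 360 * f * t_delay
    = 360 * 5574.4 * 0.003399
    = 6821.06 degrees
    mod 360 = 341.06 degrees

341.06 degrees


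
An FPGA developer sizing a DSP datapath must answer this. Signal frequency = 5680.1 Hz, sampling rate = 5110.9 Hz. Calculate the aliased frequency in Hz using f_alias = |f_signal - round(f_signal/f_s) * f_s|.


Compute the nearest integer multiple of fs to the signal:
n = round(5680.1 / 5110.9) = 1
f_alias = |5680.1 - 1 * 5110.9|
        = |5680.1 - 5110.9|
        = 569.2 Hz

569.2


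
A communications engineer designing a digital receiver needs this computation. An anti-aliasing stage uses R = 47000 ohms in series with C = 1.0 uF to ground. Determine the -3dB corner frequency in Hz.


Cutoff frequency of a first-order RC filter:
fc = 1 / (2 * pi * R * C)
C = 1.0 uF = 1e-06 F
fc = 1 / (2 * pi * 47000 * 1e-06)
   = 1 / 0.29530970943744
   = 3.386275 Hz

3.386275 Hz


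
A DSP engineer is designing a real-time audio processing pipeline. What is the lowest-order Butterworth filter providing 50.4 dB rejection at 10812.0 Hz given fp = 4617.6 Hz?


Butterworth filter order formula:
n = log10(10^(A/10) - 1) / (2 * log10(f_stop/f_pass))
10^(50.4/10) - 1 = 109646.8196
f_stop/f_pass = 10812.0 / 4617.6 = 2.3415
n = 6.8202 -> ceil = 7

7


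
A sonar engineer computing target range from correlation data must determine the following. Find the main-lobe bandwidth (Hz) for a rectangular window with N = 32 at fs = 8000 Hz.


Main lobe width for a rectangular window:
Width = 2 * fs / N
      = 2 * 8000 / 32
      = 16000 / 32
      = 500.0 Hz

500.0 Hz


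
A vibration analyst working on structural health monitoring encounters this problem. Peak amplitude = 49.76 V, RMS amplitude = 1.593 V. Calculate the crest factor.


Crest factor is the ratio of peak to RMS:
CF = V_peak / V_rms
   = 49.76 / 1.593
   = 31.2367

31.2367


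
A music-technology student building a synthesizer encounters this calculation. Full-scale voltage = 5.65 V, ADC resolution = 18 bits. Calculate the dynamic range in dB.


Dynamic range from full-scale to LSB:
V_min = V_max / 2^bits = 5.65 / 2^18
DR = 20 * log10(V_max / V_min)
   = 20 * log10(2^18)
   = 20 * 18 * log10(2)
   = 108.37 dB

108.37 dB


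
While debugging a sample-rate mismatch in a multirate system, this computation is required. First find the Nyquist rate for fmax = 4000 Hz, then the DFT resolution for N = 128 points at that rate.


Step 1 — Nyquist sampling rate:
fs = 2 * fmax = 2 * 4000 = 8000 Hz

Step 2 — DFT bin spacing:
df = fs / N = 8000 / 128 = 62.5 Hz

62.5 Hz


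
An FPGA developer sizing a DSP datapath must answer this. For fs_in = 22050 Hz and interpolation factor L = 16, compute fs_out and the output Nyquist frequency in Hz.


Step 1 — output sample rate after interpolation by L:
fs_out = L * fs_in = 16 * 22050 = 352800 Hz

Step 2 — Nyquist frequency of the output stream:
f_Nyq = fs_out / 2 = 352800 / 2 = 176400.0 Hz

fs_out = 352800 Hz; f_Nyquist = 176400.0 Hz


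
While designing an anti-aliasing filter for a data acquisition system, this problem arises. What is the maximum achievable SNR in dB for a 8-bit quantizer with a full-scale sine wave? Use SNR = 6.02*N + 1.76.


Theoretical SNR for a full-scale sinusoid:
SNR = 6.02 * N + 1.76
    = 6.02 * 8 + 1.76
    = 48.16 + 1.76
    = 49.92 dB

49.92 dB


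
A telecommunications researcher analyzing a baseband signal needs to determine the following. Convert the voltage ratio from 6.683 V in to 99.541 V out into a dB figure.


Voltage gain in dB:
G = 20 * log10(Vout / Vin)
  = 20 * log10(99.541 / 6.683)
  = 20 * log10(14.894658)
  = 20 * 1.173031
  = 23.46 dB

23.46 dB


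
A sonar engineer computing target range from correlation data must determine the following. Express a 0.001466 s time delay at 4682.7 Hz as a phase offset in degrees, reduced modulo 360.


Phase shift from frequency and time delay:
phi = 360 * f * t_delay
    = 360 * 4682.7 * 0.001466
    = 2471.34 degrees
    mod 360 = 311.34 degrees

311.34 degrees


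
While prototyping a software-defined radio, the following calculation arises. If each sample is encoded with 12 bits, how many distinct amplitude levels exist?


Number of quantization levels = 2^N
= 2^12
= 4096

4096


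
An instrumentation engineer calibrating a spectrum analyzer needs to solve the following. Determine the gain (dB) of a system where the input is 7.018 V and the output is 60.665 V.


Voltage gain in dB:
G = 20 * log10(Vout / Vin)
  = 20 * log10(60.665 / 7.018)
  = 20 * log10(8.644201)
  = 20 * 0.936725
  = 18.73 dB

18.73 dB


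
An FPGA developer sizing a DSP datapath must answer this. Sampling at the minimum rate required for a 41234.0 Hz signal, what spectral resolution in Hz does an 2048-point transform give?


Step 1 — Nyquist sampling rate:
fs = 2 * fmax = 2 * 41234.0 = 82468.0 Hz

Step 2 — DFT bin spacing:
df = fs / N = 82468.0 / 2048 = 40.2676 Hz

40.2676 Hz


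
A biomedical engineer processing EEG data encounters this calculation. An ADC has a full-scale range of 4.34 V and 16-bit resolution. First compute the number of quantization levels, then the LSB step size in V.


Step 1 — number of quantization levels:
L = 2^N = 2^16 = 65536

Step 2 — LSB step size:
delta = Vfs / L
      = 4.34 / 65536
      = 6.622e-05 V

Levels = 65536; step size = 6.622e-05 V


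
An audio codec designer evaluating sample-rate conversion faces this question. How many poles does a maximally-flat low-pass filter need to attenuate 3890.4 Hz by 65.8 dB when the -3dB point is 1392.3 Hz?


Butterworth filter order formula:
n = log10(10^(A/10) - 1) / (2 * log10(f_stop/f_pass))
10^(65.8/10) - 1 = 3801892.9632
f_stop/f_pass = 3890.4 / 1392.3 = 2.7942
n = 7.3724 -> ceil = 8

8


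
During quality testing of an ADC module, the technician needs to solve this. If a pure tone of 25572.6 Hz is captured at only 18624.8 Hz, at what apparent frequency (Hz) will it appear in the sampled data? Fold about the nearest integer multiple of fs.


Compute the nearest integer multiple of fs to the signal:
n = round(25572.6 / 18624.8) = 1
f_alias = |25572.6 - 1 * 18624.8|
        = |25572.6 - 18624.8|
        = 6947.8 Hz

6947.8


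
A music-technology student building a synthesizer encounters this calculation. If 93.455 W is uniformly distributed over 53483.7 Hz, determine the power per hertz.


Power spectral density:
PSD = P / BW
    = 93.455 / 53483.7
    = 0.00174735 W/Hz

0.00174735 W/Hz


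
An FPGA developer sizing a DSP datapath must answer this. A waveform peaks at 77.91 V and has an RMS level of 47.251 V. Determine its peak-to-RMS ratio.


Crest factor is the ratio of peak to RMS:
CF = V_peak / V_rms
   = 77.91 / 47.251
   = 1.6489

1.6489


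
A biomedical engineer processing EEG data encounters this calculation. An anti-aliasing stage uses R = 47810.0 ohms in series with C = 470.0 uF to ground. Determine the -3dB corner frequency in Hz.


Cutoff frequency of a first-order RC filter:
fc = 1 / (2 * pi * R * C)
C = 470.0 uF = 0.00047 F
fc = 1 / (2 * pi * 47810.0 * 0.00047)
   = 1 / 141.18757208204
   = 0.007083 Hz

0.007083 Hz


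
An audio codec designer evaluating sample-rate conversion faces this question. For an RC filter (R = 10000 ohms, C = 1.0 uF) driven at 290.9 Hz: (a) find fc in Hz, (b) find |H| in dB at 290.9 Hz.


Step 1 — cutoff frequency:
fc = 1 / (2*pi*R*C)
C = 1.0 uF = 1e-06 F
fc = 1 / (2*pi*10000*1e-06)
   = 15.9155 Hz

Step 2 — magnitude at f = 290.9 Hz:
|H(f)| = 1 / sqrt(1 + (f/fc)^2)
f/fc = 290.9 / 15.9155 = 18.27778
|H| = 1 / sqrt(1 + 334.077242) = 0.0546295
|H|_dB = 20*log10(0.0546295) = -25.25 dB

fc = 15.9155 Hz; |H(290.9 Hz)| = -25.25 dB


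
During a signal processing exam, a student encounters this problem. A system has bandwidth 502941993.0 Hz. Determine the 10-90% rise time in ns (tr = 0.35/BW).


Rise time from bandwidth relationship:
tr = 0.35 / BW
   = 0.35 / 502941993.0
   = 6.959053029e-10 s
   = 0.6959 ns

0.6959 ns


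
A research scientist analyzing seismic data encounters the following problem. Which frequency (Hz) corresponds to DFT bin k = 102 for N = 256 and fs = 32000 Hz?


Frequency of DFT bin k:
f_k = k * fs / N
    = 102 * 32000 / 256
    = 3264000 / 256
    = 12750.0 Hz

12750.0 Hz


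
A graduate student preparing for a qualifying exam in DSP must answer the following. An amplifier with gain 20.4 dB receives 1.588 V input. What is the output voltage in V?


Output voltage from dB gain:
V_out = V_in * 10^(gain_dB / 20)
      = 1.588 * 10^(20.4 / 20)
      = 1.588 * 10.471285
      = 16.6284 V

16.6284 V


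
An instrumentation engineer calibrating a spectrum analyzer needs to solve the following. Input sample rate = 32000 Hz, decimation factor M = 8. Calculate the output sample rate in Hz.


Decimation reduces the sample rate:
fs_out = fs_in / M
       = 32000 / 8
       = 4000.0 Hz

4000.0 Hz


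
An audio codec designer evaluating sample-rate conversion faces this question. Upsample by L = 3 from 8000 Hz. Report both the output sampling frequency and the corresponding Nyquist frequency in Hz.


Step 1 — output sample rate after interpolation by L:
fs_out = L * fs_in = 3 * 8000 = 24000 Hz

Step 2 — Nyquist frequency of the output stream:
f_Nyq = fs_out / 2 = 24000 / 2 = 12000.0 Hz

fs_out = 24000 Hz; f_Nyquist = 12000.0 Hz


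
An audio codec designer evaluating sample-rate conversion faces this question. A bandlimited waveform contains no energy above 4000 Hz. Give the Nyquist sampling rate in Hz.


The Nyquist rate is twice the maximum frequency component.
fs_min = 2 * fmax
      = 2 * 4000
      = 8000 Hz

8000


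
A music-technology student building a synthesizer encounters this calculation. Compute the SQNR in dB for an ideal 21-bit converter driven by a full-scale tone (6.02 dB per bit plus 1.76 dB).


Theoretical SNR for a full-scale sinusoid:
SNR = 6.02 * N + 1.76
    = 6.02 * 21 + 1.76
    = 126.42 + 1.76
    = 128.18 dB

128.18 dB


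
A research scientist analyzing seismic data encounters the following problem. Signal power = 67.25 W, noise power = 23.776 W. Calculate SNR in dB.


SNR in decibels:
SNR = 10 * log10(Ps / Pn)
    = 10 * log10(67.25 / 23.776)
    = 10 * log10(2.8285)
    = 10 * 0.4516
    = 4.52 dB

4.52 dB


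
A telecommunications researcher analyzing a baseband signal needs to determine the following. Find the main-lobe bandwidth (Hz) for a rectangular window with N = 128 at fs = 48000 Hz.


Main lobe width for a rectangular window:
Width = 2 * fs / N
      = 2 * 48000 / 128
      = 96000 / 128
      = 750.0 Hz

750.0 Hz


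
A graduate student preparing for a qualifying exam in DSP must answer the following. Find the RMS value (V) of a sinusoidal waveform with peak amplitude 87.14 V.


RMS voltage for a sinusoidal waveform:
V_rms = V_peak / sqrt(2)
      = 87.14 / 1.414214
      = 61.617 V

61.617 V


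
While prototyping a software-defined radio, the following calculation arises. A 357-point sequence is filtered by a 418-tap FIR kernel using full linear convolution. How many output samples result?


Linear convolution output length:
L = N + M - 1
  = 357 + 418 - 1
  = 774 samples

774


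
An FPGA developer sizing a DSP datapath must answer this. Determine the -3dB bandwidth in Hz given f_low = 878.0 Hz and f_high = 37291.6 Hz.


Bandwidth is the difference of -3dB frequencies:
BW = f_high - f_low
   = 37291.6 - 878.0
   = 36413.6 Hz

36413.6 Hz


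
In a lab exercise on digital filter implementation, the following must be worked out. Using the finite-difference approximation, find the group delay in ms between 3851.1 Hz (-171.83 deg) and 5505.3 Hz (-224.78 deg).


Group delay from phase difference:
tau = -d(phi)/d(omega)
d(phi) = -52.95 deg = -0.924152 rad
d(omega) = 2*pi*(5505.3 - 3851.1) = 10393.6451 rad/s
tau = -(-0.924152) / 10393.6451
    = 0.0889 ms

0.0889 ms


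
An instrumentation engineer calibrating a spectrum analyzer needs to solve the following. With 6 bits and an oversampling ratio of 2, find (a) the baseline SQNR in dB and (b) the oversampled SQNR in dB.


Step 1 — baseline SQNR at Nyquist:
SQNR_base = 6.02*N + 1.76
          = 6.02*6 + 1.76
          = 37.88 dB

Step 2 — oversampling processing gain:
G = 10*log10(OSR) = 10*log10(2) = 3.01 dB

Step 3 — total:
SQNR_total = 37.88 + 3.01 = 40.89 dB

Base SQNR = 37.88 dB; oversampled SQNR = 40.89 dB


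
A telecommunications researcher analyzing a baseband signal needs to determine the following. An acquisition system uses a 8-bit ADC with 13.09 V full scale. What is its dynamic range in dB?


Dynamic range from full-scale to LSB:
V_min = V_max / 2^bits = 13.09 / 2^8
DR = 20 * log10(V_max / V_min)
   = 20 * log10(2^8)
   = 20 * 8 * log10(2)
   = 48.16 dB

48.16 dB


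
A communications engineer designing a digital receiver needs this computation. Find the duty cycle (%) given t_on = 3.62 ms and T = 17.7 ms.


Duty cycle as a percentage:
DC = (t_on / T) * 100
   = (3.62 / 17.7) * 100
   = 0.20452 * 100
   = 20.45 %

20.45 %


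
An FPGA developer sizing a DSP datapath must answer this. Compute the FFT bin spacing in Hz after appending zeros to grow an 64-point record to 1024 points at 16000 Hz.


Frequency resolution after zero-padding:
N_padded = 64 * 16 = 1024
df = fs / N_padded
   = 16000 / 1024
   = 15.625 Hz

15.625 Hz


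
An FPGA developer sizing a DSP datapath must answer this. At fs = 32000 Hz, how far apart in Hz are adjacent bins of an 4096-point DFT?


DFT frequency resolution:
df = fs / N
   = 32000 / 4096
   = 7.8125 Hz

7.8125 Hz


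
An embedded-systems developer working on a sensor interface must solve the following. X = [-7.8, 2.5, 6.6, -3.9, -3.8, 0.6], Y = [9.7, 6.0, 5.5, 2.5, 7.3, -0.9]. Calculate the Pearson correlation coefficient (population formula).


Pearson correlation coefficient (population):
r = cov(X,Y) / (std(X) * std(Y))
Mean X = -0.9667, Mean Y = 5.0167
Cov(X,Y) = -5.548889
Std(X) = 4.744353, Std(Y) = 3.408038
r = -0.3432

-0.3432


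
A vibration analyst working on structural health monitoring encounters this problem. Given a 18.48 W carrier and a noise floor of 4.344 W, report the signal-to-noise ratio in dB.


SNR in decibels:
SNR = 10 * log10(Ps / Pn)
    = 10 * log10(18.48 / 4.344)
    = 10 * log10(4.2541)
    = 10 * 0.6288
    = 6.29 dB

6.29 dB


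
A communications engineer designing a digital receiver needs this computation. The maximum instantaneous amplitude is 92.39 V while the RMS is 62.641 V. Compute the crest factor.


Crest factor is the ratio of peak to RMS:
CF = V_peak / V_rms
   = 92.39 / 62.641
   = 1.4749

1.4749


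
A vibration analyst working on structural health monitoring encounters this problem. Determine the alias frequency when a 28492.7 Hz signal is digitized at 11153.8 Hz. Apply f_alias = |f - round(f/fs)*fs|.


Compute the nearest integer multiple of fs to the signal:
n = round(28492.7 / 11153.8) = 3
f_alias = |28492.7 - 3 * 11153.8|
        = |28492.7 - 33461.4|
        = 4968.7 Hz

4968.7


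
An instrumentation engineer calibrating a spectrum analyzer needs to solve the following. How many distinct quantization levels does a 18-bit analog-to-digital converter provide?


Number of quantization levels = 2^N
= 2^18
= 262144

262144


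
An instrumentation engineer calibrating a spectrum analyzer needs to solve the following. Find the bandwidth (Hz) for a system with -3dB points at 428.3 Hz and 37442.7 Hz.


Bandwidth is the difference of -3dB frequencies:
BW = f_high - f_low
   = 37442.7 - 428.3
   = 37014.4 Hz

37014.4 Hz


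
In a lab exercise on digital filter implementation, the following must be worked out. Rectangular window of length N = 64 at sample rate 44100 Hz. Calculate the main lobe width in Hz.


Main lobe width for a rectangular window:
Width = 2 * fs / N
      = 2 * 44100 / 64
      = 88200 / 64
      = 1378.125 Hz

1378.125 Hz


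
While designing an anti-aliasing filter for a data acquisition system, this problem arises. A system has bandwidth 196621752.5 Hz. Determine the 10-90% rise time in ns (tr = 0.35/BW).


Rise time from bandwidth relationship:
tr = 0.35 / BW
   = 0.35 / 196621752.5
   = 1.780067544e-09 s
   = 1.7801 ns

1.7801 ns


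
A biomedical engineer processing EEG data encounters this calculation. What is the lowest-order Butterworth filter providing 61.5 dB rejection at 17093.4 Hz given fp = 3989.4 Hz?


Butterworth filter order formula:
n = log10(10^(A/10) - 1) / (2 * log10(f_stop/f_pass))
10^(61.5/10) - 1 = 1412536.5446
f_stop/f_pass = 17093.4 / 3989.4 = 4.2847
n = 4.8661 -> ceil = 5

5


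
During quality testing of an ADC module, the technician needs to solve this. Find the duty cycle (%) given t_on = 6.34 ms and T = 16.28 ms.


Duty cycle as a percentage:
DC = (t_on / T) * 100
   = (6.34 / 16.28) * 100
   = 0.389435 * 100
   = 38.94 %

38.94 %


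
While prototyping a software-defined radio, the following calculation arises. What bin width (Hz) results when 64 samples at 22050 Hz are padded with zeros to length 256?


Frequency resolution after zero-padding:
N_padded = 64 * 4 = 256
df = fs / N_padded
   = 22050 / 256
   = 86.1328 Hz

86.1328 Hz


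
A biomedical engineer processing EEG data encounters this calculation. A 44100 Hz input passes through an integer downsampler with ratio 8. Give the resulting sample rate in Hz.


Decimation reduces the sample rate:
fs_out = fs_in / M
       = 44100 / 8
       = 5512.5 Hz

5512.5 Hz


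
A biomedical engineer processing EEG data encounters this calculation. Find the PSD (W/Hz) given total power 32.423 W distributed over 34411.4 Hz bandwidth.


Power spectral density:
PSD = P / BW
    = 32.423 / 34411.4
    = 0.00094222 W/Hz

0.00094222 W/Hz


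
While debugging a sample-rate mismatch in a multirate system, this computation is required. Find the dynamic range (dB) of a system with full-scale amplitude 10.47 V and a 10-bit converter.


Dynamic range from full-scale to LSB:
V_min = V_max / 2^bits = 10.47 / 2^10
DR = 20 * log10(V_max / V_min)
   = 20 * log10(2^10)
   = 20 * 10 * log10(2)
   = 60.21 dB

60.21 dB


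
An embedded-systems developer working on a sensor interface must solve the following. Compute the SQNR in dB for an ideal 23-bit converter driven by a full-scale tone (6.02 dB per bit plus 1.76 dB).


Theoretical SNR for a full-scale sinusoid:
SNR = 6.02 * N + 1.76
    = 6.02 * 23 + 1.76
    = 138.46 + 1.76
    = 140.22 dB

140.22 dB


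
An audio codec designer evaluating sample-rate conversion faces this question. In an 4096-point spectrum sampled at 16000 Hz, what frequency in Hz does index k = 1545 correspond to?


Frequency of DFT bin k:
f_k = k * fs / N
    = 1545 * 16000 / 4096
    = 24720000 / 4096
    = 6035.156 Hz

6035.156 Hz


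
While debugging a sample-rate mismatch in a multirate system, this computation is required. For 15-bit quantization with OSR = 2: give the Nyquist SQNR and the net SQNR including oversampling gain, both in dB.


Step 1 — baseline SQNR at Nyquist:
SQNR_base = 6.02*N + 1.76
          = 6.02*15 + 1.76
          = 92.06 dB

Step 2 — oversampling processing gain:
G = 10*log10(OSR) = 10*log10(2) = 3.01 dB

Step 3 — total:
SQNR_total = 92.06 + 3.01 = 95.07 dB

Base SQNR = 92.06 dB; oversampled SQNR = 95.07 dB


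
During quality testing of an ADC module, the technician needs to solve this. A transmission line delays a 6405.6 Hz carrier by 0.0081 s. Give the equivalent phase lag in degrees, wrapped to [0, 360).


Phase shift from frequency and time delay:
phi = 360 * f * t_delay
    = 360 * 6405.6 * 0.0081
    = 18678.73 degrees
    mod 360 = 318.73 degrees

318.73 degrees


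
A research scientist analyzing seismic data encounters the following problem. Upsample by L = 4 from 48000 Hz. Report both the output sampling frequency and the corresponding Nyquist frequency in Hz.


Step 1 — output sample rate after interpolation by L:
fs_out = L * fs_in = 4 * 48000 = 192000 Hz

Step 2 — Nyquist frequency of the output stream:
f_Nyq = fs_out / 2 = 192000 / 2 = 96000.0 Hz

fs_out = 192000 Hz; f_Nyquist = 96000.0 Hz


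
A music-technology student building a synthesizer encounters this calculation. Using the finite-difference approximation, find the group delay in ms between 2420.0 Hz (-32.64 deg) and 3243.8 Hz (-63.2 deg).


Group delay from phase difference:
tau = -d(phi)/d(omega)
d(phi) = -30.56 deg = -0.533373 rad
d(omega) = 2*pi*(3243.8 - 2420.0) = 5176.0881 rad/s
tau = -(-0.533373) / 5176.0881
    = 0.103 ms

0.103 ms


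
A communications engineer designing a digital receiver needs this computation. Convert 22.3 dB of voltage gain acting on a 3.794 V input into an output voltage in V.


Output voltage from dB gain:
V_out = V_in * 10^(gain_dB / 20)
      = 3.794 * 10^(22.3 / 20)
      = 3.794 * 13.031668
      = 49.4421 V

49.4421 V


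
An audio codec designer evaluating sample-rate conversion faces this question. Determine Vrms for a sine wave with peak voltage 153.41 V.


RMS voltage for a sinusoidal waveform:
V_rms = V_peak / sqrt(2)
      = 153.41 / 1.414214
      = 108.477 V

108.477 V


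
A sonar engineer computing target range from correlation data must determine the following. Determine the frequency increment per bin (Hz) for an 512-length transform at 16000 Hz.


DFT frequency resolution:
df = fs / N
   = 16000 / 512
   = 31.25 Hz

31.25 Hz


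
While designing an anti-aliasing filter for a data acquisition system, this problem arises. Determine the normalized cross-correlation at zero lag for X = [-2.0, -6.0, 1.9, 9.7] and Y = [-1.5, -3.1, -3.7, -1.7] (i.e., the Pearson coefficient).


Pearson correlation coefficient (population):
r = cov(X,Y) / (std(X) * std(Y))
Mean X = 0.9, Mean Y = -2.5
Cov(X,Y) = 1.77
Std(X) = 5.797844, Std(Y) = 0.927362
r = 0.3292

0.3292


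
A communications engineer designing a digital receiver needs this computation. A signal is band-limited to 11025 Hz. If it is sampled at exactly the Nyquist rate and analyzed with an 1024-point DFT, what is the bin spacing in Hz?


Step 1 — Nyquist sampling rate:
fs = 2 * fmax = 2 * 11025 = 22050 Hz

Step 2 — DFT bin spacing:
df = fs / N = 22050 / 1024 = 21.5332 Hz

21.5332 Hz


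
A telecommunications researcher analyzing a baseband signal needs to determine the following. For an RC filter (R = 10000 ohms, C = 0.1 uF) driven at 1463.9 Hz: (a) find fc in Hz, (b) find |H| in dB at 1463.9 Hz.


Step 1 — cutoff frequency:
fc = 1 / (2*pi*R*C)
C = 0.1 uF = 1e-07 F
fc = 1 / (2*pi*10000*1e-07)
   = 159.155 Hz

Step 2 — magnitude at f = 1463.9 Hz:
|H(f)| = 1 / sqrt(1 + (f/fc)^2)
f/fc = 1463.9 / 159.155 = 9.197952
|H| = 1 / sqrt(1 + 84.602321) = 0.108083
|H|_dB = 20*log10(0.108083) = -19.32 dB

fc = 159.155 Hz; |H(1463.9 Hz)| = -19.32 dB


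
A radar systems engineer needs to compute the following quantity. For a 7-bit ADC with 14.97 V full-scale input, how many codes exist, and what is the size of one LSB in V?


Step 1 — number of quantization levels:
L = 2^N = 2^7 = 128

Step 2 — LSB step size:
delta = Vfs / L
      = 14.97 / 128
      = 0.11695313 V

Levels = 128; step size = 0.11695313 V


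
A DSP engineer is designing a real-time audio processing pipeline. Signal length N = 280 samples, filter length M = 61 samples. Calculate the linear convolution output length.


Linear convolution output length:
L = N + M - 1
  = 280 + 61 - 1
  = 340 samples

340


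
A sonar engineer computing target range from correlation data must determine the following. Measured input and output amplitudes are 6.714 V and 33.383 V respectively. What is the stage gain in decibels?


Voltage gain in dB:
G = 20 * log10(Vout / Vin)
  = 20 * log10(33.383 / 6.714)
  = 20 * log10(4.972148)
  = 20 * 0.696544
  = 13.93 dB

13.93 dB


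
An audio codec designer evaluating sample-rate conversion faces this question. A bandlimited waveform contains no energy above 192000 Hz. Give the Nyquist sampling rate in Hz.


The Nyquist rate is twice the maximum frequency component.
fs_min = 2 * fmax
      = 2 * 192000
      = 384000 Hz

384000


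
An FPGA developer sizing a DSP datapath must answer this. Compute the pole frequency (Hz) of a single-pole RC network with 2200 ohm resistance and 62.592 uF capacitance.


Cutoff frequency of a first-order RC filter:
fc = 1 / (2 * pi * R * C)
C = 62.592 uF = 6.2592e-05 F
fc = 1 / (2 * pi * 2200 * 6.2592e-05)
   = 1 / 0.86520969644337
   = 1.155789 Hz

1.155789 Hz


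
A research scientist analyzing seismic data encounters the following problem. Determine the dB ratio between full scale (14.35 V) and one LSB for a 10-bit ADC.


Dynamic range from full-scale to LSB:
V_min = V_max / 2^bits = 14.35 / 2^10
DR = 20 * log10(V_max / V_min)
   = 20 * log10(2^10)
   = 20 * 10 * log10(2)
   = 60.21 dB

60.21 dB


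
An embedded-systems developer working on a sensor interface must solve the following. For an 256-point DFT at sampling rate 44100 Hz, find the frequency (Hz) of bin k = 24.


Frequency of DFT bin k:
f_k = k * fs / N
    = 24 * 44100 / 256
    = 1058400 / 256
    = 4134.375 Hz

4134.375 Hz


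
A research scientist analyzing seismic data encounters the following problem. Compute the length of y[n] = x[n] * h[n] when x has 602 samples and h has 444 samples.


Linear convolution output length:
L = N + M - 1
  = 602 + 444 - 1
  = 1045 samples

1045


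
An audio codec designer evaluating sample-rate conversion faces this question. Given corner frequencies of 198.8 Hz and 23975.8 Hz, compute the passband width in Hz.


Bandwidth is the difference of -3dB frequencies:
BW = f_high - f_low
   = 23975.8 - 198.8
   = 23777.0 Hz

23777.0 Hz


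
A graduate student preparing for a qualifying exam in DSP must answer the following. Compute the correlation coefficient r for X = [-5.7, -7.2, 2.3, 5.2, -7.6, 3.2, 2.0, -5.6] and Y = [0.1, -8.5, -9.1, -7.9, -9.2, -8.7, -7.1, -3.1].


Pearson correlation coefficient (population):
r = cov(X,Y) / (std(X) * std(Y))
Mean X = -1.675, Mean Y = -6.6875
Cov(X,Y) = -5.719062
Std(X) = 4.969595, Std(Y) = 3.163241
r = -0.3638

-0.3638


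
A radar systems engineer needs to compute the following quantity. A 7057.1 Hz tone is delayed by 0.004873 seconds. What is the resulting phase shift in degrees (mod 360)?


Phase shift from frequency and time delay:
phi = 360 * f * t_delay
    = 360 * 7057.1 * 0.004873
    = 12380.13 degrees
    mod 360 = 140.13 degrees

140.13 degrees


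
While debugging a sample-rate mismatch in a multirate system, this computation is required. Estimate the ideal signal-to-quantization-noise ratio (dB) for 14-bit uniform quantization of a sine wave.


Theoretical SNR for a full-scale sinusoid:
SNR = 6.02 * N + 1.76
    = 6.02 * 14 + 1.76
    = 84.28 + 1.76
    = 86.04 dB

86.04 dB


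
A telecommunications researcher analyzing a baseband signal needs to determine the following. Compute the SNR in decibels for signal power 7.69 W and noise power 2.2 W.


SNR in decibels:
SNR = 10 * log10(Ps / Pn)
    = 10 * log10(7.69 / 2.2)
    = 10 * log10(3.4955)
    = 10 * 0.5435
    = 5.44 dB

5.44 dB


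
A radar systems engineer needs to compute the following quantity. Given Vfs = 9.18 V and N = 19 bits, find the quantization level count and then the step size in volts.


Step 1 — number of quantization levels:
L = 2^N = 2^19 = 524288

Step 2 — LSB step size:
delta = Vfs / L
      = 9.18 / 524288
      = 1.751e-05 V

Levels = 524288; step size = 1.751e-05 V


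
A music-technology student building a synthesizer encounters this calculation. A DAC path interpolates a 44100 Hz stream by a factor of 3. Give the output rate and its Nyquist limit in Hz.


Step 1 — output sample rate after interpolation by L:
fs_out = L * fs_in = 3 * 44100 = 132300 Hz

Step 2 — Nyquist frequency of the output stream:
f_Nyq = fs_out / 2 = 132300 / 2 = 66150.0 Hz

fs_out = 132300 Hz; f_Nyquist = 66150.0 Hz


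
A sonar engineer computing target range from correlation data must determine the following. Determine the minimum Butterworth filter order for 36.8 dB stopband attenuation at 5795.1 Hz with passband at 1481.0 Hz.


Butterworth filter order formula:
n = log10(10^(A/10) - 1) / (2 * log10(f_stop/f_pass))
10^(36.8/10) - 1 = 4785.3009
f_stop/f_pass = 5795.1 / 1481.0 = 3.913
n = 3.1054 -> ceil = 4

4


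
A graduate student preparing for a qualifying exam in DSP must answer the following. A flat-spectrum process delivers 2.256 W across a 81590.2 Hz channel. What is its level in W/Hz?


Power spectral density:
PSD = P / BW
    = 2.256 / 81590.2
    = 2.765e-05 W/Hz

2.765e-05 W/Hz
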